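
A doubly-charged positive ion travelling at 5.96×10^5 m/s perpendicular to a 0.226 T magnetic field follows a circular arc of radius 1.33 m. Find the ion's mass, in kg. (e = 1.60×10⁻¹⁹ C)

qvB = mv²/r ⇒ m = qBr/v.
m = (2×1.60×10^-19)(0.226)(1.33) / (5.96×10^5) = 1.61×10^-25 kg.

m ≈ 1.61×10^-25 kg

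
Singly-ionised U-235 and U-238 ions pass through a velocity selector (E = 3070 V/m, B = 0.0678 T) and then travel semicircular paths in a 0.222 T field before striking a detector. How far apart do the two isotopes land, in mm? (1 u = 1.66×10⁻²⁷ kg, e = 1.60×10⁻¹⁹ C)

Both emerge at v = E/B₁ = 4.53×10^4 m/s.
r = mv/(qB₂), so r₁ = 0.49729 m and r₂ = 0.50364 m, giving Δr = 6.35×10^-3 m.
After a semicircle each ion lands a diameter 2r from the entry slit, so the separation is 2Δr = 0.0127 m.

Δd ≈ 12.7 mm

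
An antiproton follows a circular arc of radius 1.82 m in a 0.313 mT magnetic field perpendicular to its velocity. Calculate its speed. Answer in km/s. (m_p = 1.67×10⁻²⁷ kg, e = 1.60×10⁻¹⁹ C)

From qvB = mv²/r, v = qBr/m.
v = (1×1.60×10^-19)(3.13×10^-4)(1.82) / (1.67×10^-27) = 5.46×10^4 m/s.

v ≈ 54.6 km/s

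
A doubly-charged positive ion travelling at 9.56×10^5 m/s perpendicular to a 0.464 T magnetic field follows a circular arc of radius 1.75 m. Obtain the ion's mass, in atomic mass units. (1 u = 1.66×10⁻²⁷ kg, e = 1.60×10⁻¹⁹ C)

qvB = mv²/r ⇒ m = qBr/v.
m = (2×1.60×10^-19)(0.464)(1.75) / (9.56×10^5) = 2.72×10^-25 kg = 164 u.

m ≈ 164 u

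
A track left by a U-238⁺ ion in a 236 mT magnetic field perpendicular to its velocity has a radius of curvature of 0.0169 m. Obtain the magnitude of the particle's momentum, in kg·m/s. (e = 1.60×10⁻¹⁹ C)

p ≈ 6.38×10^-22 kg·m/s

Since qvB = mv²/r, the momentum p = mv = qBr.
p = (1×1.60×10^-19)(0.236)(0.0169) = 6.38×10^-22 kg·m/s.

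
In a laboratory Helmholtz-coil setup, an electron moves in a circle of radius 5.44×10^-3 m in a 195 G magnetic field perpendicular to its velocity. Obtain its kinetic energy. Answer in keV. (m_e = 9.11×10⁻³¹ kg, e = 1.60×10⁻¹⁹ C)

K ≈ 0.988 keV

v = qBr/m = (1×1.60×10^-19)(0.0195)(5.44×10^-3) / (9.11×10^-31) = 1.86×10^7 m/s.
K = ½mv² = 0.5·(9.11×10^-31)·(1.86×10^7)² = 1.58×10^-16 J = 0.988 keV.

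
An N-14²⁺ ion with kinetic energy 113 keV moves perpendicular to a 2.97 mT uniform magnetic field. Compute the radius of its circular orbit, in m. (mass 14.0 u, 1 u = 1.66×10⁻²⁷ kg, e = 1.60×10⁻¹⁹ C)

Convert the energy: K = 113 keV = 1.81×10^-14 J.
v = √(2K/m) = √(2·1.81×10^-14/2.32×10^-26) = 1.25×10^6 m/s.
r = mv/(qB) = (2.32×10^-26)(1.25×10^6) / [(2×1.60×10^-19)(2.97×10^-3)] = 30.5 m.

r ≈ 30.5 m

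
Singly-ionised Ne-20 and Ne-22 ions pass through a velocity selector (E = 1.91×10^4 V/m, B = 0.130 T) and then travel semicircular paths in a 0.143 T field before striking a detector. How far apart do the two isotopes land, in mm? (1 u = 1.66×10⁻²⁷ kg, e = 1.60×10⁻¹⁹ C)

Δd ≈ 42.6 mm

Both emerge at v = E/B₁ = 1.47×10^5 m/s.
r = mv/(qB₂), so r₁ = 0.2132 m and r₂ = 0.2345 m, giving Δr = 0.0213 m.
After a semicircle each ion lands a diameter 2r from the entry slit, so the separation is 2Δr = 0.0426 m.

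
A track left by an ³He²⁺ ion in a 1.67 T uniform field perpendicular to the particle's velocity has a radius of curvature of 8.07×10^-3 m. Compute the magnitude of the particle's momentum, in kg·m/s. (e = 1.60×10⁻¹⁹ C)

p ≈ 4.31×10^-21 kg·m/s

Since qvB = mv²/r, the momentum p = mv = qBr.
p = (2×1.60×10^-19)(1.67)(8.07×10^-3) = 4.31×10^-21 kg·m/s.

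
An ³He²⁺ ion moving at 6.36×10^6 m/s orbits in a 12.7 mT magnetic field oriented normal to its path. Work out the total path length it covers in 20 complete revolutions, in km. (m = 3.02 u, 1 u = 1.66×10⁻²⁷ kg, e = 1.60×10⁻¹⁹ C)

L ≈ 0.986 km

r = mv/(qB) = 7.85 m, so one revolution covers 2πr = 49.3 m.
In 20 revolutions: L = 20·2πr = 986 m.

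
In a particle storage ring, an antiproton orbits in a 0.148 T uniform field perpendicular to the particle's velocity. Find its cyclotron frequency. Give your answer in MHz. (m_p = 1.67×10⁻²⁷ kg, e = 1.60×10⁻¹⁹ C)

f ≈ 2.26 MHz

f = qB/(2πm) = (1×1.60×10^-19)(0.148) / [2π(1.67×10^-27)] = 2.26×10^6 Hz.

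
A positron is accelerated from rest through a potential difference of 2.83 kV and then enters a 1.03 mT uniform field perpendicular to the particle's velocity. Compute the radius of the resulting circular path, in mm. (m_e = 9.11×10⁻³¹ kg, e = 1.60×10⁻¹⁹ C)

The kinetic energy gained is K = qV = (1×1.60×10^-19)(2830) = 4.53×10^-16 J.
v = √(2K/m) = 3.15×10^7 m/s.
r = mv/(qB) = (9.11×10^-31)(3.15×10^7) / [(1×1.60×10^-19)(1.03×10^-3)] = 0.174 m.

r ≈ 174 mm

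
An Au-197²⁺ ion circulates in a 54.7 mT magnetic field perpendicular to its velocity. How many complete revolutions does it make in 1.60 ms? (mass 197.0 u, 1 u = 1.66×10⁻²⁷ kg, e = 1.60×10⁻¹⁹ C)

T = 2πm/(qB) = 2π(3.2702×10^-25) / [(2×1.60×10^-19)(0.0547)] = 1.1739×10^-4 s.
N = t/T = 1.60×10^-3 / 1.1739×10^-4 ≈ 13.63, so 13 complete revolutions.

N = 13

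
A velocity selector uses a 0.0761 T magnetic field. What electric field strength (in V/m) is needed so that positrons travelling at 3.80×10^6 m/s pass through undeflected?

E ≈ 2.89×10^5 V/m

qE = qvB ⇒ E = vB = (3.80×10^6)(0.0761) = 2.89×10^5 V/m.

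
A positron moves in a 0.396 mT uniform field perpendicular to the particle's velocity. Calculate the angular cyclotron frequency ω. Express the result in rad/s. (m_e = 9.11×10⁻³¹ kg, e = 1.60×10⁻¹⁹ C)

ω = qB/m = (1×1.60×10^-19)(3.96×10^-4) / (9.11×10^-31) = 6.95×10^7 rad/s.

ω ≈ 6.95×10^7 rad/s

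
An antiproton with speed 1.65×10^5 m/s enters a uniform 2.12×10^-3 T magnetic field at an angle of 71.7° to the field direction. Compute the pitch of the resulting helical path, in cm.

pitch ≈ 160 cm

The velocity component along B is v∥ = v cos71.7° = 5.18×10^4 m/s.
The cyclotron period T = 2πm/(qB) = 3.09×10^-5 s is set by m, q, B alone.
Pitch = v∥·T = (5.18×10^4)(3.09×10^-5) = 1.60 m.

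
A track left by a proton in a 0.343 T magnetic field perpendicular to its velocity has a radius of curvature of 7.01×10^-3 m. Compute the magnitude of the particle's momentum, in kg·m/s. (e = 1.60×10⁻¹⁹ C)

Since qvB = mv²/r, the momentum p = mv = qBr.
p = (1×1.60×10^-19)(0.343)(7.01×10^-3) = 3.85×10^-22 kg·m/s.

p ≈ 3.85×10^-22 kg·m/s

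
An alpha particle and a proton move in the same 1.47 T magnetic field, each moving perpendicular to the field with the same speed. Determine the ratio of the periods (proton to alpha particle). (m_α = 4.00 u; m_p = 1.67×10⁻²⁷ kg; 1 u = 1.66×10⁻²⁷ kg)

ratio ≈ 0.503

T = 2πm/(qB) is independent of speed, so T₂/T₁ = (m₂/q₂)/(m₁/q₁).
T_{proton}/T_{alpha particle} = (1.67×10^-27/1e) / (6.64×10^-27/2e) = 0.503.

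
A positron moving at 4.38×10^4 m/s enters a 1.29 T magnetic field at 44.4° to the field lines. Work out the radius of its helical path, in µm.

Only the perpendicular component v⊥ = v sin44.4° = 3.06×10^4 m/s is bent by the field.
r = m v⊥ /(qB) = (9.11×10^-31)(3.06×10^4) / [(1×1.60×10^-19)(1.29)] = 1.35×10^-7 m.

r ≈ 0.135 µm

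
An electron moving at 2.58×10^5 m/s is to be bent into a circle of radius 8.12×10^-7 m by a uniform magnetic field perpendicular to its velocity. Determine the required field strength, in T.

qvB = mv²/r gives B = mv/(qr).
B = (9.11×10^-31)(2.58×10^5) / [(1×1.60×10^-19)(8.12×10^-7)] = 1.81 T.

B ≈ 1.81 T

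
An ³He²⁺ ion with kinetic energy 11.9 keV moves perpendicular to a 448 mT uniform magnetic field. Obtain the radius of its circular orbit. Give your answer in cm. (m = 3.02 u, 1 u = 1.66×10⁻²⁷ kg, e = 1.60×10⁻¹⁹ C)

Convert the energy: K = 11.9 keV = 1.90×10^-15 J.
v = √(2K/m) = √(2·1.90×10^-15/5.01×10^-27) = 8.72×10^5 m/s.
r = mv/(qB) = (5.01×10^-27)(8.72×10^5) / [(2×1.60×10^-19)(0.448)] = 0.0305 m.

r ≈ 3.05 cm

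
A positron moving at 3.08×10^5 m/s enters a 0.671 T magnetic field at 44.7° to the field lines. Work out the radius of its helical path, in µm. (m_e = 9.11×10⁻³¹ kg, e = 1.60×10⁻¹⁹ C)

r ≈ 1.84 µm

Only the perpendicular component v⊥ = v sin44.7° = 2.17×10^5 m/s is bent by the field.
r = m v⊥ /(qB) = (9.11×10^-31)(2.17×10^5) / [(1×1.60×10^-19)(0.671)] = 1.84×10^-6 m.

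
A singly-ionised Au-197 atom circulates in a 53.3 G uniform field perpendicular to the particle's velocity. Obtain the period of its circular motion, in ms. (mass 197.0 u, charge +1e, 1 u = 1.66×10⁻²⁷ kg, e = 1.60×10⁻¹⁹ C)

The cyclotron period is independent of speed: T = 2πm/(qB).
T = 2π(3.27×10^-25) / [(1×1.60×10^-19)(5.33×10^-3)] = 2.41×10^-3 s.

T ≈ 2.41 ms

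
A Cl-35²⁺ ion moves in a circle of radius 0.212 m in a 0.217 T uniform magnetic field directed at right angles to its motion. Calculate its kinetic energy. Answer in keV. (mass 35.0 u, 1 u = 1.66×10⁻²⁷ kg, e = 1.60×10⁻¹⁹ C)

K ≈ 11.7 keV

v = qBr/m = (2×1.60×10^-19)(0.217)(0.212) / (5.81×10^-26) = 2.53×10^5 m/s.
K = ½mv² = 0.5·(5.81×10^-26)·(2.53×10^5)² = 1.87×10^-15 J = 11.7 keV.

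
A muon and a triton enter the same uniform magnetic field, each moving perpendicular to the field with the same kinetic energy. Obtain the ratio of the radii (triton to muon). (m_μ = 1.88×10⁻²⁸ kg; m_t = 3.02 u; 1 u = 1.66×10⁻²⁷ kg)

ratio ≈ 5.16

r = √(2mK)/(qB) ⇒ at equal K, r ∝ √m/q.
r_{triton}/r_{muon} = 5.16.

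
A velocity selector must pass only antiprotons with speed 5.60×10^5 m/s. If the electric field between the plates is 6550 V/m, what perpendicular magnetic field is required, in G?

B ≈ 117 G

qE = qvB ⇒ B = E/v = (6550) / (5.60×10^5) = 0.0117 T.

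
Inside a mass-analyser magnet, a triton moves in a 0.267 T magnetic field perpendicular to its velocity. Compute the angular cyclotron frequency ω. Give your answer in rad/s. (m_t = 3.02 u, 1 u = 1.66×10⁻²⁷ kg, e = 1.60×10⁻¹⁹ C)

ω ≈ 8.52×10^6 rad/s

ω = qB/m = (1×1.60×10^-19)(0.267) / (5.01×10^-27) = 8.52×10^6 rad/s.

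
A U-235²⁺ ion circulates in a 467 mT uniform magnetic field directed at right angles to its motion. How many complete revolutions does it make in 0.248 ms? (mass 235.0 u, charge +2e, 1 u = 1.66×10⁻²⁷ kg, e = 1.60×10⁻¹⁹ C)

N = 15

T = 2πm/(qB) = 2π(3.901×10^-25) / [(2×1.60×10^-19)(0.467)] = 1.6402×10^-5 s.
N = t/T = 2.48×10^-4 / 1.6402×10^-5 ≈ 15.12, so 15 complete revolutions.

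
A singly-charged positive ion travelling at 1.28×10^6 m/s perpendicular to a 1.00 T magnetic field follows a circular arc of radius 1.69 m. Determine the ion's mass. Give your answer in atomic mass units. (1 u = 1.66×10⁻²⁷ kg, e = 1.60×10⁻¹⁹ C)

m ≈ 127 u

qvB = mv²/r ⇒ m = qBr/v.
m = (1×1.60×10^-19)(1.00)(1.69) / (1.28×10^6) = 2.11×10^-25 kg = 127 u.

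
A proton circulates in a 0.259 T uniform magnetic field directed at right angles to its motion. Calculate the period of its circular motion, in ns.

T ≈ 253 ns

The cyclotron period is independent of speed: T = 2πm/(qB).
T = 2π(1.67×10^-27) / [(1×1.60×10^-19)(0.259)] = 2.53×10^-7 s.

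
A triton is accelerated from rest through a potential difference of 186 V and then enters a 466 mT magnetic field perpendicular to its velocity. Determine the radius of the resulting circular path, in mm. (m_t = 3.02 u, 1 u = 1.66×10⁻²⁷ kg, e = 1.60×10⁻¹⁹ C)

The kinetic energy gained is K = qV = (1×1.60×10^-19)(186) = 2.98×10^-17 J.
v = √(2K/m) = 1.09×10^5 m/s.
r = mv/(qB) = (5.01×10^-27)(1.09×10^5) / [(1×1.60×10^-19)(0.466)] = 7.33×10^-3 m.

r ≈ 7.33 mm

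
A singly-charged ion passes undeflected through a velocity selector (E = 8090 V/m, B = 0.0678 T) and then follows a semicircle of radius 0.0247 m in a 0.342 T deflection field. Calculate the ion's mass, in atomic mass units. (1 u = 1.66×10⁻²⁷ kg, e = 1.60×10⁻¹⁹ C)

v = E/B₁ = 1.19×10^5 m/s.
From r = mv/(qB₂), m = qB₂r/v = (1×1.60×10^-19)(0.342)(0.0247) / (1.19×10^5) = 1.13×10^-26 kg.
In atomic mass units: m = 1.13×10^-26 / 1.66×10^-27 = 6.82 u.

m ≈ 6.82 u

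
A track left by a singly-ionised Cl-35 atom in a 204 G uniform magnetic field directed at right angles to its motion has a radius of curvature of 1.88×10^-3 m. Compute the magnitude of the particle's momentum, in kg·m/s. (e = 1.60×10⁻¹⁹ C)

p ≈ 6.14×10^-24 kg·m/s

Since qvB = mv²/r, the momentum p = mv = qBr.
p = (1×1.60×10^-19)(0.0204)(1.88×10^-3) = 6.14×10^-24 kg·m/s.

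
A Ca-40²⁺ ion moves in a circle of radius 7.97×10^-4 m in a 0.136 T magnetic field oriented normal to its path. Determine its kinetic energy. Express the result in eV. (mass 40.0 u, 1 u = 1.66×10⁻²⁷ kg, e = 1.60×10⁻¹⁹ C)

v = qBr/m = (2×1.60×10^-19)(0.136)(7.97×10^-4) / (6.64×10^-26) = 522 m/s.
K = ½mv² = 0.5·(6.64×10^-26)·(522)² = 9.06×10^-21 J = 0.0566 eV.

K ≈ 0.0566 eV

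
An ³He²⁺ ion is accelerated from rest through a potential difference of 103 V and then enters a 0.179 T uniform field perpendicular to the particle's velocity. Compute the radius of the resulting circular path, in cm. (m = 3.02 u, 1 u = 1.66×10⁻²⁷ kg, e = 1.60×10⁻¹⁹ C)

r ≈ 1.00 cm

The kinetic energy gained is K = qV = (2×1.60×10^-19)(103) = 3.30×10^-17 J.
v = √(2K/m) = 1.15×10^5 m/s.
r = mv/(qB) = (5.01×10^-27)(1.15×10^5) / [(2×1.60×10^-19)(0.179)] = 0.0100 m.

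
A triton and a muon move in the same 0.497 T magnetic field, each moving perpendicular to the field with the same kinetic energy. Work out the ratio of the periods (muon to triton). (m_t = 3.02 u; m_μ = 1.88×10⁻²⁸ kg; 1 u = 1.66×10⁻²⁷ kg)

ratio ≈ 0.0375

T = 2πm/(qB) is independent of speed, so T₂/T₁ = (m₂/q₂)/(m₁/q₁).
T_{muon}/T_{triton} = (1.88×10^-28/1e) / (5.01×10^-27/1e) = 0.0375.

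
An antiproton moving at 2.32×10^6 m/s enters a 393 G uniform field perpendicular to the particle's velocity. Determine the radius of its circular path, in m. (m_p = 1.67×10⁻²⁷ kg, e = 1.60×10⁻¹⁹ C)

The magnetic force provides the centripetal force: qvB = mv²/r, so r = mv/(qB).
r = (1.67×10^-27 kg)(2.32×10^6 m/s) / [(1×1.60×10^-19 C)(0.0393 T)] = 0.616 m.

r ≈ 0.616 m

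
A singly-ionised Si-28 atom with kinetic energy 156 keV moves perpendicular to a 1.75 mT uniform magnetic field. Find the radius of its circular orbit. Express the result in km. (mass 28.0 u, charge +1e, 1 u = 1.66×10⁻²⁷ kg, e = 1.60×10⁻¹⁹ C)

r ≈ 0.172 km

Convert the energy: K = 156 keV = 2.50×10^-14 J.
v = √(2K/m) = √(2·2.50×10^-14/4.65×10^-26) = 1.04×10^6 m/s.
r = mv/(qB) = (4.65×10^-26)(1.04×10^6) / [(1×1.60×10^-19)(1.75×10^-3)] = 172 m.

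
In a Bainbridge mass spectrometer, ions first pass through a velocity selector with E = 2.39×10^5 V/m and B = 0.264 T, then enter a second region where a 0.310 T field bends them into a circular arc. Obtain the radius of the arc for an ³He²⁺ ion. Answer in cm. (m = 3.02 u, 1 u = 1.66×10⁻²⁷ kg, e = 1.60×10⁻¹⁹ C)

r ≈ 4.58 cm

The selector passes v = E/B = 2.39×10^5/0.264 = 9.05×10^5 m/s.
In the deflection region, r = mv/(qB₂) = (5.01×10^-27)(9.05×10^5) / [(2×1.60×10^-19)(0.310)] = 0.0458 m.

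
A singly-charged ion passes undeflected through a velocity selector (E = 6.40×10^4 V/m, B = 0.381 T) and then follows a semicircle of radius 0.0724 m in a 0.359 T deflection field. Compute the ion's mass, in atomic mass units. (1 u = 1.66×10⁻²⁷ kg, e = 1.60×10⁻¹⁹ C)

v = E/B₁ = 1.68×10^5 m/s.
From r = mv/(qB₂), m = qB₂r/v = (1×1.60×10^-19)(0.359)(0.0724) / (1.68×10^5) = 2.48×10^-26 kg.
In atomic mass units: m = 2.48×10^-26 / 1.66×10^-27 = 14.9 u.

m ≈ 14.9 u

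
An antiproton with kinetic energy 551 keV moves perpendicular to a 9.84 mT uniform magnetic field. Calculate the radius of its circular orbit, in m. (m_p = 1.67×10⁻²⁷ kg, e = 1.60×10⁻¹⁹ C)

r ≈ 10.9 m

Convert the energy: K = 551 keV = 8.82×10^-14 J.
v = √(2K/m) = √(2·8.82×10^-14/1.67×10^-27) = 1.03×10^7 m/s.
r = mv/(qB) = (1.67×10^-27)(1.03×10^7) / [(1×1.60×10^-19)(9.84×10^-3)] = 10.9 m.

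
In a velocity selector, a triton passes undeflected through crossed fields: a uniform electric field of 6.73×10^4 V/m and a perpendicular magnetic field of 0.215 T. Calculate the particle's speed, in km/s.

For zero net force, qE = qvB, so v = E/B.
v = (6.73×10^4) / (0.215) = 3.13×10^5 m/s.

v ≈ 313 km/s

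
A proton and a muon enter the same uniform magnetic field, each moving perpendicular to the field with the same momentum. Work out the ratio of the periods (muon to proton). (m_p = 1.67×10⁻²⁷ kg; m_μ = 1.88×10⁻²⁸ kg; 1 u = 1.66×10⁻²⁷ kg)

T = 2πm/(qB) is independent of speed, so T₂/T₁ = (m₂/q₂)/(m₁/q₁).
T_{muon}/T_{proton} = (1.88×10^-28/1e) / (1.67×10^-27/1e) = 0.113.

ratio ≈ 0.113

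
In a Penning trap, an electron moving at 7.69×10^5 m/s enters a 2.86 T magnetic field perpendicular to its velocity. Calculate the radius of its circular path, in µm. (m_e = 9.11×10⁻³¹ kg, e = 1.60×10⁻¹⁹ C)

The magnetic force provides the centripetal force: qvB = mv²/r, so r = mv/(qB).
r = (9.11×10^-31 kg)(7.69×10^5 m/s) / [(1×1.60×10^-19 C)(2.86 T)] = 1.53×10^-6 m.

r ≈ 1.53 µm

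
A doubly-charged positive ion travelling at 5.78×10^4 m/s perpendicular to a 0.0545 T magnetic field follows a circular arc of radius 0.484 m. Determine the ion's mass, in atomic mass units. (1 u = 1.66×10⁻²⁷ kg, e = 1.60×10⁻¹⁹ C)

qvB = mv²/r ⇒ m = qBr/v.
m = (2×1.60×10^-19)(0.0545)(0.484) / (5.78×10^4) = 1.46×10^-25 kg = 88.0 u.

m ≈ 88.0 u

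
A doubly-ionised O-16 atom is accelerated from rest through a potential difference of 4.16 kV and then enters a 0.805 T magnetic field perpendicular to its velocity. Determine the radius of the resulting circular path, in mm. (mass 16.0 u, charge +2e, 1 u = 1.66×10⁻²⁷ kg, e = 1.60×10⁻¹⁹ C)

r ≈ 32.6 mm

The kinetic energy gained is K = qV = (2×1.60×10^-19)(4160) = 1.33×10^-15 J.
v = √(2K/m) = 3.17×10^5 m/s.
r = mv/(qB) = (2.66×10^-26)(3.17×10^5) / [(2×1.60×10^-19)(0.805)] = 0.0326 m.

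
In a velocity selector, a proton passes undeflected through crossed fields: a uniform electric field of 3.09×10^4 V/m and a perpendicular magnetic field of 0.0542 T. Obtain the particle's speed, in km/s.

v ≈ 570 km/s

For zero net force, qE = qvB, so v = E/B.
v = (3.09×10^4) / (0.0542) = 5.70×10^5 m/s.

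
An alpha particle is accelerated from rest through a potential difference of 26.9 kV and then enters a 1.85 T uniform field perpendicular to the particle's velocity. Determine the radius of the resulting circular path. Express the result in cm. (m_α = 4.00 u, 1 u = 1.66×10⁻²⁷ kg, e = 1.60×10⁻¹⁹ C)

r ≈ 1.81 cm

The kinetic energy gained is K = qV = (2×1.60×10^-19)(2.69×10^4) = 8.61×10^-15 J.
v = √(2K/m) = 1.61×10^6 m/s.
r = mv/(qB) = (6.64×10^-27)(1.61×10^6) / [(2×1.60×10^-19)(1.85)] = 0.0181 m.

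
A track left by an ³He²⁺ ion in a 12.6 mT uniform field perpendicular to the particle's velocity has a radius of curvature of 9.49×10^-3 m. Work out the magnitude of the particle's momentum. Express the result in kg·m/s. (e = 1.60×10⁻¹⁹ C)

Since qvB = mv²/r, the momentum p = mv = qBr.
p = (2×1.60×10^-19)(0.0126)(9.49×10^-3) = 3.83×10^-23 kg·m/s.

p ≈ 3.83×10^-23 kg·m/s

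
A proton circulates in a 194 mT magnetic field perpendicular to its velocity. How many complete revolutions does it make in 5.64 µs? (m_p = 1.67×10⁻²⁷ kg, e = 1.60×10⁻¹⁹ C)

T = 2πm/(qB) = 2π(1.67×10^-27) / [(1×1.60×10^-19)(0.194)] = 3.3805×10^-7 s.
N = t/T = 5.64×10^-6 / 3.3805×10^-7 ≈ 16.68, so 16 complete revolutions.

N = 16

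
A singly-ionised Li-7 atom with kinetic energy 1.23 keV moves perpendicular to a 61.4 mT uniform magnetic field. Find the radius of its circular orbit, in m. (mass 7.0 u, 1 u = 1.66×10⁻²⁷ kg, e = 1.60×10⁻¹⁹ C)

r ≈ 0.218 m

Convert the energy: K = 1.23 keV = 1.97×10^-16 J.
v = √(2K/m) = √(2·1.97×10^-16/1.16×10^-26) = 1.84×10^5 m/s.
r = mv/(qB) = (1.16×10^-26)(1.84×10^5) / [(1×1.60×10^-19)(0.0614)] = 0.218 m.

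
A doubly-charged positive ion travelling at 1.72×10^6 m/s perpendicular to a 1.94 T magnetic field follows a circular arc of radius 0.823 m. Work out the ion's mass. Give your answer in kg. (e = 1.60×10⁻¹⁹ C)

m ≈ 2.97×10^-25 kg

qvB = mv²/r ⇒ m = qBr/v.
m = (2×1.60×10^-19)(1.94)(0.823) / (1.72×10^6) = 2.97×10^-25 kg.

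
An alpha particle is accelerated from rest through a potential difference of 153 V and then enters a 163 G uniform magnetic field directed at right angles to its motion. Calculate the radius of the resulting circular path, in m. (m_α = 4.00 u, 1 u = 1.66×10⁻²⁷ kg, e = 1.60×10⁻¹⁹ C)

r ≈ 0.155 m

The kinetic energy gained is K = qV = (2×1.60×10^-19)(153) = 4.90×10^-17 J.
v = √(2K/m) = 1.21×10^5 m/s.
r = mv/(qB) = (6.64×10^-27)(1.21×10^5) / [(2×1.60×10^-19)(0.0163)] = 0.155 m.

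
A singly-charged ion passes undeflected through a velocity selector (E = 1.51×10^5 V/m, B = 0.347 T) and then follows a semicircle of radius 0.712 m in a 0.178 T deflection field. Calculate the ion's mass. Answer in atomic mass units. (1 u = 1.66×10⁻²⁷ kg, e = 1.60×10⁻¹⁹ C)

v = E/B₁ = 4.35×10^5 m/s.
From r = mv/(qB₂), m = qB₂r/v = (1×1.60×10^-19)(0.178)(0.712) / (4.35×10^5) = 4.66×10^-26 kg.
In atomic mass units: m = 4.66×10^-26 / 1.66×10^-27 = 28.1 u.

m ≈ 28.1 u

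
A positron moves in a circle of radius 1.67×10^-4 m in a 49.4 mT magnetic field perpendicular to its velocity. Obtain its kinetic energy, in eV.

v = qBr/m = (1×1.60×10^-19)(0.0494)(1.67×10^-4) / (9.11×10^-31) = 1.45×10^6 m/s.
K = ½mv² = 0.5·(9.11×10^-31)·(1.45×10^6)² = 9.56×10^-19 J = 5.98 eV.

K ≈ 5.98 eV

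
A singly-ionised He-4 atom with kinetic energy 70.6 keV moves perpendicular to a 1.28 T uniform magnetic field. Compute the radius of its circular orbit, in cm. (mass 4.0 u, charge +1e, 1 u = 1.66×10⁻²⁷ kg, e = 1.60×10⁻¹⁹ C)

r ≈ 5.98 cm

Convert the energy: K = 70.6 keV = 1.13×10^-14 J.
v = √(2K/m) = √(2·1.13×10^-14/6.64×10^-27) = 1.84×10^6 m/s.
r = mv/(qB) = (6.64×10^-27)(1.84×10^6) / [(1×1.60×10^-19)(1.28)] = 0.0598 m.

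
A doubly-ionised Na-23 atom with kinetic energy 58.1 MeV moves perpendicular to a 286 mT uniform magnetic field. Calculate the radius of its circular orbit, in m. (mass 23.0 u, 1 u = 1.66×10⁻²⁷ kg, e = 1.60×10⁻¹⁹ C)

Convert the energy: K = 58.1 MeV = 9.30×10^-12 J.
v = √(2K/m) = √(2·9.30×10^-12/3.82×10^-26) = 2.21×10^7 m/s.
r = mv/(qB) = (3.82×10^-26)(2.21×10^7) / [(2×1.60×10^-19)(0.286)] = 9.21 m.

r ≈ 9.21 m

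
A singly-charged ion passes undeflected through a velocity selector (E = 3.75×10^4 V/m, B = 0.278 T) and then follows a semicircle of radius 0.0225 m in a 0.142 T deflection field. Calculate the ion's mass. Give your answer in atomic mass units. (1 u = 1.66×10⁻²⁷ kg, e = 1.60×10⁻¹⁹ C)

v = E/B₁ = 1.35×10^5 m/s.
From r = mv/(qB₂), m = qB₂r/v = (1×1.60×10^-19)(0.142)(0.0225) / (1.35×10^5) = 3.79×10^-27 kg.
In atomic mass units: m = 3.79×10^-27 / 1.66×10^-27 = 2.28 u.

m ≈ 2.28 u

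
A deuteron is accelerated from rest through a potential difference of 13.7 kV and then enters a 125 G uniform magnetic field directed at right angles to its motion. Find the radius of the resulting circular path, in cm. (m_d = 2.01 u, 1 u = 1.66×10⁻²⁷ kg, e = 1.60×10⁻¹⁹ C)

r ≈ 191 cm

The kinetic energy gained is K = qV = (1×1.60×10^-19)(1.37×10^4) = 2.19×10^-15 J.
v = √(2K/m) = 1.15×10^6 m/s.
r = mv/(qB) = (3.34×10^-27)(1.15×10^6) / [(1×1.60×10^-19)(0.0125)] = 1.91 m.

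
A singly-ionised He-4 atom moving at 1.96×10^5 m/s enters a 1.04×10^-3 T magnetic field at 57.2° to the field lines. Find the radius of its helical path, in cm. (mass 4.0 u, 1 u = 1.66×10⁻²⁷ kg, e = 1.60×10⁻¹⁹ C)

Only the perpendicular component v⊥ = v sin57.2° = 1.65×10^5 m/s is bent by the field.
r = m v⊥ /(qB) = (6.64×10^-27)(1.65×10^5) / [(1×1.60×10^-19)(1.04×10^-3)] = 6.57 m.

r ≈ 657 cm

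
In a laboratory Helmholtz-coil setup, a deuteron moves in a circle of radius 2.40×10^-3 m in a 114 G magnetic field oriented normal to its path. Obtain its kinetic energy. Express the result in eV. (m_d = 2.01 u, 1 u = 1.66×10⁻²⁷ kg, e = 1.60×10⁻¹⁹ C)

K ≈ 0.0179 eV

v = qBr/m = (1×1.60×10^-19)(0.0114)(2.40×10^-3) / (3.34×10^-27) = 1310 m/s.
K = ½mv² = 0.5·(3.34×10^-27)·(1310)² = 2.87×10^-21 J = 0.0179 eV.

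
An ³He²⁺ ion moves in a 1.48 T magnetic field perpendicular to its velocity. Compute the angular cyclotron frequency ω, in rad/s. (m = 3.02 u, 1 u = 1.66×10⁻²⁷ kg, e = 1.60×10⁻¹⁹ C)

ω ≈ 9.45×10^7 rad/s

ω = qB/m = (2×1.60×10^-19)(1.48) / (5.01×10^-27) = 9.45×10^7 rad/s.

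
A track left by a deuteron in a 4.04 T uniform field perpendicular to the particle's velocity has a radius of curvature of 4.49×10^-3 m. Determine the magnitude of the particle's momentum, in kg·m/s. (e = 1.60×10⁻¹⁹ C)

Since qvB = mv²/r, the momentum p = mv = qBr.
p = (1×1.60×10^-19)(4.04)(4.49×10^-3) = 2.90×10^-21 kg·m/s.

p ≈ 2.90×10^-21 kg·m/s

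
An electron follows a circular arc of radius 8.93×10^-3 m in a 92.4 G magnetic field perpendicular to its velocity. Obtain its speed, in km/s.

v ≈ 14500 km/s

From qvB = mv²/r, v = qBr/m.
v = (1×1.60×10^-19)(9.24×10^-3)(8.93×10^-3) / (9.11×10^-31) = 1.45×10^7 m/s.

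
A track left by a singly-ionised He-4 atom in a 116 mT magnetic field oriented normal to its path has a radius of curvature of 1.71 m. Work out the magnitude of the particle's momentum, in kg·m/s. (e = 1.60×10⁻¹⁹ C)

p ≈ 3.17×10^-20 kg·m/s

Since qvB = mv²/r, the momentum p = mv = qBr.
p = (1×1.60×10^-19)(0.116)(1.71) = 3.17×10^-20 kg·m/s.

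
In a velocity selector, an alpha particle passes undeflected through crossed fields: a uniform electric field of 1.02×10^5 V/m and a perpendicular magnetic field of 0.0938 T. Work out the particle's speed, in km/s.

v ≈ 1090 km/s

For zero net force, qE = qvB, so v = E/B.
v = (1.02×10^5) / (0.0938) = 1.09×10^6 m/s.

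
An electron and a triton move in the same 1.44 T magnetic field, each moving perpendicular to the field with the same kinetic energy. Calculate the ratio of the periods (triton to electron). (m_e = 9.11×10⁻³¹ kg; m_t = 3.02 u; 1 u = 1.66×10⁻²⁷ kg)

T = 2πm/(qB) is independent of speed, so T₂/T₁ = (m₂/q₂)/(m₁/q₁).
T_{triton}/T_{electron} = (5.01×10^-27/1e) / (9.11×10^-31/1e) = 5500.

ratio ≈ 5500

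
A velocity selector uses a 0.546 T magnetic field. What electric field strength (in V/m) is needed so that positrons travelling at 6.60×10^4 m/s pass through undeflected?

E ≈ 3.60×10^4 V/m

qE = qvB ⇒ E = vB = (6.60×10^4)(0.546) = 3.60×10^4 V/m.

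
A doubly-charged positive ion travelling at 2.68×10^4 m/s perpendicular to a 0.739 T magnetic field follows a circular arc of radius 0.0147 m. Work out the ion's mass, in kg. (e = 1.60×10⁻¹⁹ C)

m ≈ 1.30×10^-25 kg

qvB = mv²/r ⇒ m = qBr/v.
m = (2×1.60×10^-19)(0.739)(0.0147) / (2.68×10^4) = 1.30×10^-25 kg.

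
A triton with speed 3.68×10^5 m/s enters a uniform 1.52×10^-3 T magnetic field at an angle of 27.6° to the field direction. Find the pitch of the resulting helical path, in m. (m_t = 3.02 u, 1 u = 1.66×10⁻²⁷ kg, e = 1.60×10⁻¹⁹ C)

pitch ≈ 42.2 m

The velocity component along B is v∥ = v cos27.6° = 3.26×10^5 m/s.
The cyclotron period T = 2πm/(qB) = 1.30×10^-4 s is set by m, q, B alone.
Pitch = v∥·T = (3.26×10^5)(1.30×10^-4) = 42.2 m.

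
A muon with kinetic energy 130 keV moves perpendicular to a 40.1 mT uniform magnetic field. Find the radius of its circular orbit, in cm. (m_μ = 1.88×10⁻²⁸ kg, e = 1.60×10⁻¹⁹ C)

Convert the energy: K = 130 keV = 2.08×10^-14 J.
v = √(2K/m) = √(2·2.08×10^-14/1.88×10^-28) = 1.49×10^7 m/s.
r = mv/(qB) = (1.88×10^-28)(1.49×10^7) / [(1×1.60×10^-19)(0.0401)] = 0.436 m.

r ≈ 43.6 cm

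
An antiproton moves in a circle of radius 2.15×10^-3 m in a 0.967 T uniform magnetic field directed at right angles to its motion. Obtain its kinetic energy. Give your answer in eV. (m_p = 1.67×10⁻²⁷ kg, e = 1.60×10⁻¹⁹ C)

K ≈ 207 eV

v = qBr/m = (1×1.60×10^-19)(0.967)(2.15×10^-3) / (1.67×10^-27) = 1.99×10^5 m/s.
K = ½mv² = 0.5·(1.67×10^-27)·(1.99×10^5)² = 3.31×10^-17 J = 207 eV.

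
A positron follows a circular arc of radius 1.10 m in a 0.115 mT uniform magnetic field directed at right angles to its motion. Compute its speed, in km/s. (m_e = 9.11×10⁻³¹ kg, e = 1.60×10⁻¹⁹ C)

v ≈ 22200 km/s

From qvB = mv²/r, v = qBr/m.
v = (1×1.60×10^-19)(1.15×10^-4)(1.10) / (9.11×10^-31) = 2.22×10^7 m/s.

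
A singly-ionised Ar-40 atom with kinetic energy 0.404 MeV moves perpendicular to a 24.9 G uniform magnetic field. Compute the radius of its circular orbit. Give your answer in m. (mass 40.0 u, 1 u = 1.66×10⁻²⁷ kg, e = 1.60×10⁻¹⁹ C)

Convert the energy: K = 0.404 MeV = 6.46×10^-14 J.
v = √(2K/m) = √(2·6.46×10^-14/6.64×10^-26) = 1.40×10^6 m/s.
r = mv/(qB) = (6.64×10^-26)(1.40×10^6) / [(1×1.60×10^-19)(2.49×10^-3)] = 233 m.

r ≈ 233 m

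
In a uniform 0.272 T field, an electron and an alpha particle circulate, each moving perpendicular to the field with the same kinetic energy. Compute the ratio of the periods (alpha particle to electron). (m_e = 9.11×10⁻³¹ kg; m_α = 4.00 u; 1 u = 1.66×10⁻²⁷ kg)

T = 2πm/(qB) is independent of speed, so T₂/T₁ = (m₂/q₂)/(m₁/q₁).
T_{alpha particle}/T_{electron} = (6.64×10^-27/2e) / (9.11×10^-31/1e) = 3640.

ratio ≈ 3640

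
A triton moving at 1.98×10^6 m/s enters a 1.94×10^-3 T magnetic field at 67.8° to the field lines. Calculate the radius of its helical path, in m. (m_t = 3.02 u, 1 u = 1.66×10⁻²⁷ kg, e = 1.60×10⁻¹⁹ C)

Only the perpendicular component v⊥ = v sin67.8° = 1.83×10^6 m/s is bent by the field.
r = m v⊥ /(qB) = (5.01×10^-27)(1.83×10^6) / [(1×1.60×10^-19)(1.94×10^-3)] = 29.6 m.

r ≈ 29.6 m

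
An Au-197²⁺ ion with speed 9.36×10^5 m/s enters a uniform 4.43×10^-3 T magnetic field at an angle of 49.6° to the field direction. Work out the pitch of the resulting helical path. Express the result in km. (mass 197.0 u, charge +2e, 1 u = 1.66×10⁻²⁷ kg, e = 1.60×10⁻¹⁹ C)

The velocity component along B is v∥ = v cos49.6° = 6.07×10^5 m/s.
The cyclotron period T = 2πm/(qB) = 1.45×10^-3 s is set by m, q, B alone.
Pitch = v∥·T = (6.07×10^5)(1.45×10^-3) = 879 m.

pitch ≈ 0.879 km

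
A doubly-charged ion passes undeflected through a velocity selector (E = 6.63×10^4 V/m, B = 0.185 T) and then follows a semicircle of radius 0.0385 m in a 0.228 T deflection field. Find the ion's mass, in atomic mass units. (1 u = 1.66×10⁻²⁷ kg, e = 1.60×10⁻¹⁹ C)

m ≈ 4.72 u

v = E/B₁ = 3.58×10^5 m/s.
From r = mv/(qB₂), m = qB₂r/v = (2×1.60×10^-19)(0.228)(0.0385) / (3.58×10^5) = 7.84×10^-27 kg.
In atomic mass units: m = 7.84×10^-27 / 1.66×10^-27 = 4.72 u.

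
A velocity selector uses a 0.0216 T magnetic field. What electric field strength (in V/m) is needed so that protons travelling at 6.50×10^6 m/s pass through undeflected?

E ≈ 1.40×10^5 V/m

qE = qvB ⇒ E = vB = (6.50×10^6)(0.0216) = 1.40×10^5 V/m.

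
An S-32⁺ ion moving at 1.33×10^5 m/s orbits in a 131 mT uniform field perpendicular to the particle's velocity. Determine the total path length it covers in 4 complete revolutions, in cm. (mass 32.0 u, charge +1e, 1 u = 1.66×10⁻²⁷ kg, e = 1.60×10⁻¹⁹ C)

r = mv/(qB) = 0.337 m, so one revolution covers 2πr = 2.12 m.
In 4 revolutions: L = 4·2πr = 8.47 m.

L ≈ 847 cm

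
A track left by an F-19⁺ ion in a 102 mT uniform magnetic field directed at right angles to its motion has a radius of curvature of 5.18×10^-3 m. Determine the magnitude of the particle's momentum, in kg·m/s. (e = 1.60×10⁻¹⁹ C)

p ≈ 8.45×10^-23 kg·m/s

Since qvB = mv²/r, the momentum p = mv = qBr.
p = (1×1.60×10^-19)(0.102)(5.18×10^-3) = 8.45×10^-23 kg·m/s.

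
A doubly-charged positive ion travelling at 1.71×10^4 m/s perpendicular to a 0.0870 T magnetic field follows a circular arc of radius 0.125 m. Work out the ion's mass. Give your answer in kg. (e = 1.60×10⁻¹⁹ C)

m ≈ 2.04×10^-25 kg

qvB = mv²/r ⇒ m = qBr/v.
m = (2×1.60×10^-19)(0.0870)(0.125) / (1.71×10^4) = 2.04×10^-25 kg.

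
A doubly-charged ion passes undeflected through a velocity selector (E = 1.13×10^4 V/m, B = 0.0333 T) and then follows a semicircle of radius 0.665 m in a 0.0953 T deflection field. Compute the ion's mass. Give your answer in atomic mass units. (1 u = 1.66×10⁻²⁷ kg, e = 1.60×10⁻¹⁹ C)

v = E/B₁ = 3.39×10^5 m/s.
From r = mv/(qB₂), m = qB₂r/v = (2×1.60×10^-19)(0.0953)(0.665) / (3.39×10^5) = 5.98×10^-26 kg.
In atomic mass units: m = 5.98×10^-26 / 1.66×10^-27 = 36.0 u.

m ≈ 36.0 u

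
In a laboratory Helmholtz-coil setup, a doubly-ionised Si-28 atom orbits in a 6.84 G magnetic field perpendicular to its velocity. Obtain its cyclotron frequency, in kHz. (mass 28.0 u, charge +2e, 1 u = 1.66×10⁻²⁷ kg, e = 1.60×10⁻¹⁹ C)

f ≈ 0.749 kHz

f = qB/(2πm) = (2×1.60×10^-19)(6.84×10^-4) / [2π(4.65×10^-26)] = 749 Hz.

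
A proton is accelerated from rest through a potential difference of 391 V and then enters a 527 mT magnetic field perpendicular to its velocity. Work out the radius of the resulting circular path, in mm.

r ≈ 5.42 mm

The kinetic energy gained is K = qV = (1×1.60×10^-19)(391) = 6.26×10^-17 J.
v = √(2K/m) = 2.74×10^5 m/s.
r = mv/(qB) = (1.67×10^-27)(2.74×10^5) / [(1×1.60×10^-19)(0.527)] = 5.42×10^-3 m.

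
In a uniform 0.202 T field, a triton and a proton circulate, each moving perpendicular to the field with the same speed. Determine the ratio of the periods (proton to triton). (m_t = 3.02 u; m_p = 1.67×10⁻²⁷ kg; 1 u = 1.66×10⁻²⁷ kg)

ratio ≈ 0.333

T = 2πm/(qB) is independent of speed, so T₂/T₁ = (m₂/q₂)/(m₁/q₁).
T_{proton}/T_{triton} = (1.67×10^-27/1e) / (5.01×10^-27/1e) = 0.333.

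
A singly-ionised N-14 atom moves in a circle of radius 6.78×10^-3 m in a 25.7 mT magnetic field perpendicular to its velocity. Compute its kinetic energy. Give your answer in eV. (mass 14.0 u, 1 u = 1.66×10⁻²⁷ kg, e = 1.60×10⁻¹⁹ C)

v = qBr/m = (1×1.60×10^-19)(0.0257)(6.78×10^-3) / (2.32×10^-26) = 1200 m/s.
K = ½mv² = 0.5·(2.32×10^-26)·(1200)² = 1.67×10^-20 J = 0.105 eV.

K ≈ 0.105 eV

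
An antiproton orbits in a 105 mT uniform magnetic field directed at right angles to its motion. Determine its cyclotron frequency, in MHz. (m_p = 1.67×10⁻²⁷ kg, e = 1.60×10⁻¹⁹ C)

f ≈ 1.60 MHz

f = qB/(2πm) = (1×1.60×10^-19)(0.105) / [2π(1.67×10^-27)] = 1.60×10^6 Hz.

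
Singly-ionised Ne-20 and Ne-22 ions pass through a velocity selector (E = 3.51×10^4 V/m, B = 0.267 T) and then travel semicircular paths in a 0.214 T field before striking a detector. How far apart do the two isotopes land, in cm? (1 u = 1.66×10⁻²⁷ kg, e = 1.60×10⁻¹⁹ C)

Δd ≈ 2.55 cm

Both emerge at v = E/B₁ = 1.31×10^5 m/s.
r = mv/(qB₂), so r₁ = 0.1275 m and r₂ = 0.1402 m, giving Δr = 0.0127 m.
After a semicircle each ion lands a diameter 2r from the entry slit, so the separation is 2Δr = 0.0255 m.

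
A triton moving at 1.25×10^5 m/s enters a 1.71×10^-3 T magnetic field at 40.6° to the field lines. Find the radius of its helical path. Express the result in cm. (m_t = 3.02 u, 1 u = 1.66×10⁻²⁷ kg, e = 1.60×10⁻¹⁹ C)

r ≈ 149 cm

Only the perpendicular component v⊥ = v sin40.6° = 8.13×10^4 m/s is bent by the field.
r = m v⊥ /(qB) = (5.01×10^-27)(8.13×10^4) / [(1×1.60×10^-19)(1.71×10^-3)] = 1.49 m.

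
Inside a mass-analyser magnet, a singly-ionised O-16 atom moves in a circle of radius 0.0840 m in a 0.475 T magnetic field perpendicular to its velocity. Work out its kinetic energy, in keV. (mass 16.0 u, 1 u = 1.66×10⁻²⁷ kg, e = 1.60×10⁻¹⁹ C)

K ≈ 4.80 keV

v = qBr/m = (1×1.60×10^-19)(0.475)(0.0840) / (2.66×10^-26) = 2.40×10^5 m/s.
K = ½mv² = 0.5·(2.66×10^-26)·(2.40×10^5)² = 7.67×10^-16 J = 4.80 keV.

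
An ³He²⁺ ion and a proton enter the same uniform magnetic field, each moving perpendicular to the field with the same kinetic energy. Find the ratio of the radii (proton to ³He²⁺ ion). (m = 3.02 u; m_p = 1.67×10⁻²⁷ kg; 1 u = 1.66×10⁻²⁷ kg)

r = √(2mK)/(qB) ⇒ at equal K, r ∝ √m/q.
r_{proton}/r_{³He²⁺ ion} = 1.15.

ratio ≈ 1.15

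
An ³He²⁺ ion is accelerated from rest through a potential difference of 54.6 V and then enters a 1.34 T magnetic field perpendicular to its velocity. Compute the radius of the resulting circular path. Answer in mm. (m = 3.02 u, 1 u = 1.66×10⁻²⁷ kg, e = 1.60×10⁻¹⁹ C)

The kinetic energy gained is K = qV = (2×1.60×10^-19)(54.6) = 1.75×10^-17 J.
v = √(2K/m) = 8.35×10^4 m/s.
r = mv/(qB) = (5.01×10^-27)(8.35×10^4) / [(2×1.60×10^-19)(1.34)] = 9.76×10^-4 m.

r ≈ 0.976 mm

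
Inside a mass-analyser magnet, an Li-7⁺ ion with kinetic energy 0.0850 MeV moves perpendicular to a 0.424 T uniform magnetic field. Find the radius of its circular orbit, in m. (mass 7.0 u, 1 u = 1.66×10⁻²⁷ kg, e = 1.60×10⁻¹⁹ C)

Convert the energy: K = 0.0850 MeV = 1.36×10^-14 J.
v = √(2K/m) = √(2·1.36×10^-14/1.16×10^-26) = 1.53×10^6 m/s.
r = mv/(qB) = (1.16×10^-26)(1.53×10^6) / [(1×1.60×10^-19)(0.424)] = 0.262 m.

r ≈ 0.262 m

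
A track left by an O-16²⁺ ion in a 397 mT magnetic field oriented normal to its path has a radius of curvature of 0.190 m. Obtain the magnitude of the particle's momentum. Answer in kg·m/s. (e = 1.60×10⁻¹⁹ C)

p ≈ 2.41×10^-20 kg·m/s

Since qvB = mv²/r, the momentum p = mv = qBr.
p = (2×1.60×10^-19)(0.397)(0.190) = 2.41×10^-20 kg·m/s.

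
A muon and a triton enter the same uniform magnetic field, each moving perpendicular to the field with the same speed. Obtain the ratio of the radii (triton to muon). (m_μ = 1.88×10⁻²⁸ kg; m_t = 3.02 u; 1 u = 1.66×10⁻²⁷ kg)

ratio ≈ 26.7

r = mv/(qB) ⇒ at equal v, r ∝ m/q.
r_{triton}/r_{muon} = 26.7.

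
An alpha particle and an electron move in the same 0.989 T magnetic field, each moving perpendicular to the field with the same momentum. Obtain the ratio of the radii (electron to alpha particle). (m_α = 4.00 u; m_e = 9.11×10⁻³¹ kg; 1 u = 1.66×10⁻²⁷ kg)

r = p/(qB) ⇒ at equal p, r ∝ 1/q.
r_{electron}/r_{alpha particle} = 2.00.

ratio ≈ 2.00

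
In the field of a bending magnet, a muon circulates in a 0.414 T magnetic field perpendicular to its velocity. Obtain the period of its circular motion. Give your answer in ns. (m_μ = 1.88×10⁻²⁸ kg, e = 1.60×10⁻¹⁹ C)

T ≈ 17.8 ns

The cyclotron period is independent of speed: T = 2πm/(qB).
T = 2π(1.88×10^-28) / [(1×1.60×10^-19)(0.414)] = 1.78×10^-8 s.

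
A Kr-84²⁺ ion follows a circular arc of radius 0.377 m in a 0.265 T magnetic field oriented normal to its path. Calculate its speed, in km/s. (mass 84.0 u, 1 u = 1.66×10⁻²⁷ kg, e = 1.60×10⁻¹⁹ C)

v ≈ 229 km/s

From qvB = mv²/r, v = qBr/m.
v = (2×1.60×10^-19)(0.265)(0.377) / (1.39×10^-25) = 2.29×10^5 m/s.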